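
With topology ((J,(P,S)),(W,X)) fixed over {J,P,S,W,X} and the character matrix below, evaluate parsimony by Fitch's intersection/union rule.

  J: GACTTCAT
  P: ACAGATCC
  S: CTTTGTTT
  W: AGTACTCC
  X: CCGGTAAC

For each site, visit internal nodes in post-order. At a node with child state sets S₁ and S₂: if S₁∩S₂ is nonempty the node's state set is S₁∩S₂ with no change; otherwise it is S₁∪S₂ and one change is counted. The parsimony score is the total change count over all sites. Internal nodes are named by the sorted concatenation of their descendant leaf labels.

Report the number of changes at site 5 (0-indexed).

PS@0: {A} ∪ {C} = {A,C} (union, +1)
JPS@0: {G} ∪ {A,C} = {A,C,G} (union, +1)
WX@0: {A} ∪ {C} = {A,C} (union, +1)
JPSWX@0: {A,C,G} ∩ {A,C} = {A,C} (intersection, +0)
PS@1: {C} ∪ {T} = {C,T} (union, +1)
JPS@1: {A} ∪ {C,T} = {A,C,T} (union, +1)
WX@1: {G} ∪ {C} = {C,G} (union, +1)
JPSWX@1: {A,C,T} ∩ {C,G} = {C} (intersection, +0)
PS@2: {A} ∪ {T} = {A,T} (union, +1)
JPS@2: {C} ∪ {A,T} = {A,C,T} (union, +1)
WX@2: {T} ∪ {G} = {G,T} (union, +1)
JPSWX@2: {A,C,T} ∩ {G,T} = {T} (intersection, +0)
PS@3: {G} ∪ {T} = {G,T} (union, +1)
JPS@3: {T} ∩ {G,T} = {T} (intersection, +0)
WX@3: {A} ∪ {G} = {A,G} (union, +1)
JPSWX@3: {T} ∪ {A,G} = {A,G,T} (union, +1)
PS@4: {A} ∪ {G} = {A,G} (union, +1)
JPS@4: {T} ∪ {A,G} = {A,G,T} (union, +1)
WX@4: {C} ∪ {T} = {C,T} (union, +1)
JPSWX@4: {A,G,T} ∩ {C,T} = {T} (intersection, +0)
PS@5: {T} ∩ {T} = {T} (intersection, +0)
JPS@5: {C} ∪ {T} = {C,T} (union, +1)
WX@5: {T} ∪ {A} = {A,T} (union, +1)
JPSWX@5: {C,T} ∩ {A,T} = {T} (intersection, +0)
PS@6: {C} ∪ {T} = {C,T} (union, +1)
JPS@6: {A} ∪ {C,T} = {A,C,T} (union, +1)
WX@6: {C} ∪ {A} = {A,C} (union, +1)
JPSWX@6: {A,C,T} ∩ {A,C} = {A,C} (intersection, +0)
PS@7: {C} ∪ {T} = {C,T} (union, +1)
JPS@7: {T} ∩ {C,T} = {T} (intersection, +0)
WX@7: {C} ∩ {C} = {C} (intersection, +0)
JPSWX@7: {T} ∪ {C} = {C,T} (union, +1)
per-site changes: [3, 3, 3, 3, 3, 2, 3, 2]; total = 22

2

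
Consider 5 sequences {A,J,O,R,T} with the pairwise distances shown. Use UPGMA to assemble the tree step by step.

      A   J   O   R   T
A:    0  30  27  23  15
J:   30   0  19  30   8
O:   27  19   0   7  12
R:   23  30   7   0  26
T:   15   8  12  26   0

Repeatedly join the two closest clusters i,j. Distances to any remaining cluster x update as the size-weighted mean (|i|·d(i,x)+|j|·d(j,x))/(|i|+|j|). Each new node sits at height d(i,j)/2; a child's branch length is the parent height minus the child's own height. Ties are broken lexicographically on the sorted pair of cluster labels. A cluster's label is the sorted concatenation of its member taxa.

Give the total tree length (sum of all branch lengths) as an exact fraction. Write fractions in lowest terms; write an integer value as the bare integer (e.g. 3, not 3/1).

337/8

step 1: merge (O,R) at d=7; branch lengths O→7/2, R→7/2; new cluster OR
  updated: d(A,OR)=25, d(J,OR)=49/2, d(OR,T)=19
step 2: merge (J,T) at d=8; branch lengths J→4, T→4; new cluster JT
  updated: d(A,JT)=45/2, d(JT,OR)=87/4
step 3: merge (JT,OR) at d=87/4; branch lengths JT→55/8, OR→59/8; new cluster JORT
  updated: d(A,JORT)=95/4
step 4: merge (A,JORT) at d=95/4; branch lengths A→95/8, JORT→1; new cluster AJORT
final tree: (A:95/8,((J:4,T:4):55/8,(O:7/2,R:7/2):59/8):1)
total length: 337/8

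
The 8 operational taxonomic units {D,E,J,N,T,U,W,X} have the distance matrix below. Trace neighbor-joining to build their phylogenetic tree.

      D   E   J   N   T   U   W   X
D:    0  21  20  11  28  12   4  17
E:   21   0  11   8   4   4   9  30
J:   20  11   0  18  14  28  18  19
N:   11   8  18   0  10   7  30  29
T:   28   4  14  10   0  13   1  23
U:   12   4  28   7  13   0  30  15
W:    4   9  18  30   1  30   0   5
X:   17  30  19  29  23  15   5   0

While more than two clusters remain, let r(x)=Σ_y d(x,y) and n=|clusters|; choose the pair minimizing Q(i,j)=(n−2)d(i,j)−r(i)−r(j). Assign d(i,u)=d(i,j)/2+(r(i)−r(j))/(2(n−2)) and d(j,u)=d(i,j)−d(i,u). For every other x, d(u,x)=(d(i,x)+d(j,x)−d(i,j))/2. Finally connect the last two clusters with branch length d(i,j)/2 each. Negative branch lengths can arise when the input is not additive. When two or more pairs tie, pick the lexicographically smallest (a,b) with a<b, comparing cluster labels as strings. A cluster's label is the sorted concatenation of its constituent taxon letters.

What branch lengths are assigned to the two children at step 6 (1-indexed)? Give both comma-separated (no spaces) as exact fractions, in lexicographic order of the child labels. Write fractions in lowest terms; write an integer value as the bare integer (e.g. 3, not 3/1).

3/2,-3/16

step 1: merge (W,X) at d=5, Q=-205; branch lengths W→-11/12, X→71/12; new cluster WX
  updated: d(D,WX)=8, d(E,WX)=17, d(J,WX)=16, d(N,WX)=27, d(T,WX)=19/2, d(U,WX)=20
step 2: merge (D,WX) at d=8, Q=-315/2; branch lengths D→17/4, WX→15/4; new cluster DWX
  updated: d(DWX,E)=15, d(DWX,J)=14, d(DWX,N)=15, d(DWX,T)=59/4, d(DWX,U)=12
step 3: merge (DWX,J) at d=14, Q=-399/4; branch lengths DWX→167/32, J→281/32; new cluster DJWX
  updated: d(DJWX,E)=6, d(DJWX,N)=19/2, d(DJWX,T)=59/8, d(DJWX,U)=13
step 4: merge (N,U) at d=7, Q=-101/2; branch lengths N→37/12, U→47/12; new cluster NU
  updated: d(DJWX,NU)=31/4, d(E,NU)=5/2, d(NU,T)=8
step 5: merge (DJWX,T) at d=59/8, Q=-103/4; branch lengths DJWX→33/8, T→13/4; new cluster DJTWX
  updated: d(DJTWX,E)=21/16, d(DJTWX,NU)=67/16
step 6: merge (DJTWX,E) at d=21/16, Q=-8; branch lengths DJTWX→3/2, E→-3/16; new cluster DEJTWX
  updated: d(DEJTWX,NU)=43/16
step 7: merge (DEJTWX,NU) at d=43/16; branch lengths DEJTWX→43/32, NU→43/32; new cluster DEJNTUWX
final tree: (((((D:17/4,(W:-11/12,X:71/12):15/4):167/32,J:281/32):33/8,T:13/4):3/2,E:-3/16):43/32,(N:37/12,U:47/12):43/32)
total length: 363/8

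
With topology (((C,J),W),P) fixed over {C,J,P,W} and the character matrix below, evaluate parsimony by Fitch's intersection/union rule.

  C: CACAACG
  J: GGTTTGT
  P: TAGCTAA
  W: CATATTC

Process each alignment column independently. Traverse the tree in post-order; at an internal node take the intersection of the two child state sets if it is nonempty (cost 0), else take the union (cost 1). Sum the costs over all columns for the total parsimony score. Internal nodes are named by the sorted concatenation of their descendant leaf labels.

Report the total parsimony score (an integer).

CJ@0: {C} ∪ {G} = {C,G} (union, +1)
CJW@0: {C,G} ∩ {C} = {C} (intersection, +0)
CJPW@0: {C} ∪ {T} = {C,T} (union, +1)
CJ@1: {A} ∪ {G} = {A,G} (union, +1)
CJW@1: {A,G} ∩ {A} = {A} (intersection, +0)
CJPW@1: {A} ∩ {A} = {A} (intersection, +0)
CJ@2: {C} ∪ {T} = {C,T} (union, +1)
CJW@2: {C,T} ∩ {T} = {T} (intersection, +0)
CJPW@2: {T} ∪ {G} = {G,T} (union, +1)
CJ@3: {A} ∪ {T} = {A,T} (union, +1)
CJW@3: {A,T} ∩ {A} = {A} (intersection, +0)
CJPW@3: {A} ∪ {C} = {A,C} (union, +1)
CJ@4: {A} ∪ {T} = {A,T} (union, +1)
CJW@4: {A,T} ∩ {T} = {T} (intersection, +0)
CJPW@4: {T} ∩ {T} = {T} (intersection, +0)
CJ@5: {C} ∪ {G} = {C,G} (union, +1)
CJW@5: {C,G} ∪ {T} = {C,G,T} (union, +1)
CJPW@5: {C,G,T} ∪ {A} = {A,C,G,T} (union, +1)
CJ@6: {G} ∪ {T} = {G,T} (union, +1)
CJW@6: {G,T} ∪ {C} = {C,G,T} (union, +1)
CJPW@6: {C,G,T} ∪ {A} = {A,C,G,T} (union, +1)
per-site changes: [2, 1, 2, 2, 1, 3, 3]; total = 14

14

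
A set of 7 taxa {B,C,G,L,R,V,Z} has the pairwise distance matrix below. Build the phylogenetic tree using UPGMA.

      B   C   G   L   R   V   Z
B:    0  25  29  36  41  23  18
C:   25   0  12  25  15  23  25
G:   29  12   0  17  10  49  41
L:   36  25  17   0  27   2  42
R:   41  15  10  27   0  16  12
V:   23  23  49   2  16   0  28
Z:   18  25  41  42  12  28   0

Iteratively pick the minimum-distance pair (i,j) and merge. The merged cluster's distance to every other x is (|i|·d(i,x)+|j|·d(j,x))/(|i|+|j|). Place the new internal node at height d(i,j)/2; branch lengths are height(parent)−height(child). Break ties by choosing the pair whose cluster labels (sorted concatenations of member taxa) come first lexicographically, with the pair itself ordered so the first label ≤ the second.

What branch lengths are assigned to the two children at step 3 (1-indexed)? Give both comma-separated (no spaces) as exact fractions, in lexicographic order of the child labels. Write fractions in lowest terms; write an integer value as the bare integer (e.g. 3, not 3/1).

step 1: merge (L,V) at d=2; branch lengths L→1, V→1; new cluster LV
  updated: d(B,LV)=59/2, d(C,LV)=24, d(G,LV)=33, d(LV,R)=43/2, d(LV,Z)=35
step 2: merge (G,R) at d=10; branch lengths G→5, R→5; new cluster GR
  updated: d(B,GR)=35, d(C,GR)=27/2, d(GR,LV)=109/4, d(GR,Z)=53/2
step 3: merge (C,GR) at d=27/2; branch lengths C→27/4, GR→7/4; new cluster CGR
  updated: d(B,CGR)=95/3, d(CGR,LV)=157/6, d(CGR,Z)=26
step 4: merge (B,Z) at d=18; branch lengths B→9, Z→9; new cluster BZ
  updated: d(BZ,CGR)=173/6, d(BZ,LV)=129/4
step 5: merge (CGR,LV) at d=157/6; branch lengths CGR→19/3, LV→145/12; new cluster CGLRV
  updated: d(BZ,CGLRV)=151/5
step 6: merge (BZ,CGLRV) at d=151/5; branch lengths BZ→61/10, CGLRV→121/60; new cluster BCGLRVZ
final tree: ((B:9,Z:9):61/10,((C:27/4,(G:5,R:5):7/4):19/3,(L:1,V:1):145/12):121/60)
total length: 1951/30

27/4,7/4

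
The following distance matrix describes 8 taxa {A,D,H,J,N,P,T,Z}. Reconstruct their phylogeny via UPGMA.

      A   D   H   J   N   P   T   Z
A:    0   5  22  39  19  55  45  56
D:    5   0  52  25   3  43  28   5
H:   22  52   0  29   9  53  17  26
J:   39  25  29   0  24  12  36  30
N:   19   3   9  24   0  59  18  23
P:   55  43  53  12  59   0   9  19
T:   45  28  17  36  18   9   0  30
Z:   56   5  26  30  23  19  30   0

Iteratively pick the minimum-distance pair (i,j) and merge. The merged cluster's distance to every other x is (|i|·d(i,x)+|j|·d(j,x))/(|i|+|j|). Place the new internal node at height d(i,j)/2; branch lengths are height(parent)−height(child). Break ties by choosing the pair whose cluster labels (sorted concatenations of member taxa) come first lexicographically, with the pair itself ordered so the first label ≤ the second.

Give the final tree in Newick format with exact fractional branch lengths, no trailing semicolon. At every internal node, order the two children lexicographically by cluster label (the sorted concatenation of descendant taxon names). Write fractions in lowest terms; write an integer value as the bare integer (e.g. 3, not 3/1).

1. join D+N (d=3) ⇒ DN; edges |D|=3/2, |N|=3/2
  updated: d(A,DN)=12, d(DN,H)=61/2, d(DN,J)=49/2, d(DN,P)=51, d(DN,T)=23, d(DN,Z)=14
2. join P+T (d=9) ⇒ PT; edges |P|=9/2, |T|=9/2
  updated: d(A,PT)=50, d(DN,PT)=37, d(H,PT)=35, d(J,PT)=24, d(PT,Z)=49/2
3. join A+DN (d=12) ⇒ ADN; edges |A|=6, |DN|=9/2
  updated: d(ADN,H)=83/3, d(ADN,J)=88/3, d(ADN,PT)=124/3, d(ADN,Z)=28
4. join J+PT (d=24) ⇒ JPT; edges |J|=12, |PT|=15/2
  updated: d(ADN,JPT)=112/3, d(H,JPT)=33, d(JPT,Z)=79/3
5. join H+Z (d=26) ⇒ HZ; edges |H|=13, |Z|=13
  updated: d(ADN,HZ)=167/6, d(HZ,JPT)=89/3
6. join ADN+HZ (d=167/6) ⇒ ADHNZ; edges |ADN|=95/12, |HZ|=11/12
  updated: d(ADHNZ,JPT)=514/15
7. join ADHNZ+JPT (d=514/15) ⇒ ADHJNPTZ; edges |ADHNZ|=193/60, |JPT|=77/15
final tree: (((A:6,(D:3/2,N:3/2):9/2):95/12,(H:13,Z:13):11/12):193/60,(J:12,(P:9/2,T:9/2):15/2):77/15)
total length: 5111/60

(((A:6,(D:3/2,N:3/2):9/2):95/12,(H:13,Z:13):11/12):193/60,(J:12,(P:9/2,T:9/2):15/2):77/15)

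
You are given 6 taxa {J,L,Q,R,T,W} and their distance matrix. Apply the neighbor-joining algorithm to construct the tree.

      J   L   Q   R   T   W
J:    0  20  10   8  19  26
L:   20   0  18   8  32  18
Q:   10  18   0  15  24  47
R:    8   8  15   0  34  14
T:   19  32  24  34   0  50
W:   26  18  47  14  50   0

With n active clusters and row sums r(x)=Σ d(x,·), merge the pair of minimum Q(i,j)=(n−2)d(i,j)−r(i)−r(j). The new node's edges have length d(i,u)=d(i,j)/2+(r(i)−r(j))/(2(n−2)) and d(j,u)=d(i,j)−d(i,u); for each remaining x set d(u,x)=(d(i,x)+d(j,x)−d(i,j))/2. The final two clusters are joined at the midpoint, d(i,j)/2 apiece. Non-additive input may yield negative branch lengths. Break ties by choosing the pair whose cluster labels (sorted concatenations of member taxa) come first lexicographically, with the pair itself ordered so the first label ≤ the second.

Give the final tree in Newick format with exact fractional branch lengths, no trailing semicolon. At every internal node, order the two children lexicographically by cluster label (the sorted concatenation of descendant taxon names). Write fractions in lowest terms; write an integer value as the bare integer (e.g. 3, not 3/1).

(((J:-5/16,((L:13/8,W:131/8):37/12,R:-13/12):165/16):45/16,Q:101/16):283/32,T:283/32)

iteration 1: select L,W (d=18, Q=-179); attach at lengths (13/8, 131/8); label the merged cluster LW
  updated: d(J,LW)=14, d(LW,Q)=47/2, d(LW,R)=2, d(LW,T)=32
iteration 2: select LW,R (d=2, Q=-249/2); attach at lengths (37/12, -13/12); label the merged cluster LRW
  updated: d(J,LRW)=10, d(LRW,Q)=73/4, d(LRW,T)=32
iteration 3: select J,LRW (d=10, Q=-317/4); attach at lengths (-5/16, 165/16); label the merged cluster JLRW
  updated: d(JLRW,Q)=73/8, d(JLRW,T)=41/2
iteration 4: select JLRW,Q (d=73/8, Q=-429/8); attach at lengths (45/16, 101/16); label the merged cluster JLQRW
  updated: d(JLQRW,T)=283/16
iteration 5: select JLQRW,T (d=283/16); attach at lengths (283/32, 283/32); label the merged cluster JLQRTW
final tree: (((J:-5/16,((L:13/8,W:131/8):37/12,R:-13/12):165/16):45/16,Q:101/16):283/32,T:283/32)
total length: 909/16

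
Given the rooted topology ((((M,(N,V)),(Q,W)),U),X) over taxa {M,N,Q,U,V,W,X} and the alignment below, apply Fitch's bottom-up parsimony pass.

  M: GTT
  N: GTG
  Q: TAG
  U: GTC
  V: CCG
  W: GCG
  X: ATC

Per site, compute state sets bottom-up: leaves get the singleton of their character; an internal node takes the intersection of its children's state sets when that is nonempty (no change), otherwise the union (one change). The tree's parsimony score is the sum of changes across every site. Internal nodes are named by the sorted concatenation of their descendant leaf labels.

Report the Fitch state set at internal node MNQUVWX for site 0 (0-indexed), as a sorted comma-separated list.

NV@0: {G} ∪ {C} = {C,G} (union, +1)
MNV@0: {G} ∩ {C,G} = {G} (intersection, +0)
QW@0: {T} ∪ {G} = {G,T} (union, +1)
MNQVW@0: {G} ∩ {G,T} = {G} (intersection, +0)
MNQUVW@0: {G} ∩ {G} = {G} (intersection, +0)
MNQUVWX@0: {G} ∪ {A} = {A,G} (union, +1)
NV@1: {T} ∪ {C} = {C,T} (union, +1)
MNV@1: {T} ∩ {C,T} = {T} (intersection, +0)
QW@1: {A} ∪ {C} = {A,C} (union, +1)
MNQVW@1: {T} ∪ {A,C} = {A,C,T} (union, +1)
MNQUVW@1: {A,C,T} ∩ {T} = {T} (intersection, +0)
MNQUVWX@1: {T} ∩ {T} = {T} (intersection, +0)
NV@2: {G} ∩ {G} = {G} (intersection, +0)
MNV@2: {T} ∪ {G} = {G,T} (union, +1)
QW@2: {G} ∩ {G} = {G} (intersection, +0)
MNQVW@2: {G,T} ∩ {G} = {G} (intersection, +0)
MNQUVW@2: {G} ∪ {C} = {C,G} (union, +1)
MNQUVWX@2: {C,G} ∩ {C} = {C} (intersection, +0)
per-site changes: [3, 3, 2]; total = 8

A,G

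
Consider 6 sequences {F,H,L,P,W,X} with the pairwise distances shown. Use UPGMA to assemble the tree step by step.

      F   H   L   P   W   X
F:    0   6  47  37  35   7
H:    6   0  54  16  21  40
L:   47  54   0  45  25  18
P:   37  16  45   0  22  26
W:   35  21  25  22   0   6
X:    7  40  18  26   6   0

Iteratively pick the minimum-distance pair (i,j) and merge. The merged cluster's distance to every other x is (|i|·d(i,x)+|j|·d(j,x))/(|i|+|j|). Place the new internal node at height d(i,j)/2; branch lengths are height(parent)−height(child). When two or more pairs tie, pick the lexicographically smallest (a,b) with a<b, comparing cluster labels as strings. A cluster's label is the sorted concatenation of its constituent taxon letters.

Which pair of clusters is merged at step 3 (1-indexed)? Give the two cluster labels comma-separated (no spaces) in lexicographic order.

L,WX

iteration 1: select F,H (d=6); attach at lengths (3, 3); label the merged cluster FH
  updated: d(FH,L)=101/2, d(FH,P)=53/2, d(FH,W)=28, d(FH,X)=47/2
iteration 2: select W,X (d=6); attach at lengths (3, 3); label the merged cluster WX
  updated: d(FH,WX)=103/4, d(L,WX)=43/2, d(P,WX)=24
iteration 3: select L,WX (d=43/2); attach at lengths (43/4, 31/4); label the merged cluster LWX
  updated: d(FH,LWX)=34, d(LWX,P)=31
iteration 4: select FH,P (d=53/2); attach at lengths (41/4, 53/4); label the merged cluster FHP
  updated: d(FHP,LWX)=33
iteration 5: select FHP,LWX (d=33); attach at lengths (13/4, 23/4); label the merged cluster FHLPWX
final tree: (((F:3,H:3):41/4,P:53/4):13/4,(L:43/4,(W:3,X:3):31/4):23/4)
total length: 63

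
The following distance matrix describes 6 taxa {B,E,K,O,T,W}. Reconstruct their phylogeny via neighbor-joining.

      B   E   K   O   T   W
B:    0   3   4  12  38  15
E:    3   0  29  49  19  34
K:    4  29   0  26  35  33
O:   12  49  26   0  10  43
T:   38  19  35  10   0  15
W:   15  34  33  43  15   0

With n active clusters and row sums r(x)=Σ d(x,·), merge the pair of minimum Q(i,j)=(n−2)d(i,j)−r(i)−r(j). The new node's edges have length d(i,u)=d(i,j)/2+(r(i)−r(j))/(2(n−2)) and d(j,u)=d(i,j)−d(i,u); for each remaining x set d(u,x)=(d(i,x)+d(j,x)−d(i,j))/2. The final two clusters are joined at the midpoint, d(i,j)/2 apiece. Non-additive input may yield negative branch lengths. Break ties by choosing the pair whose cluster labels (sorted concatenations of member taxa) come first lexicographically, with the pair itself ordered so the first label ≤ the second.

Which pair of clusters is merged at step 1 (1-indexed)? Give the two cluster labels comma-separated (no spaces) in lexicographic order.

iteration 1: select O,T (d=10, Q=-217); attach at lengths (63/8, 17/8); label the merged cluster OT
  updated: d(B,OT)=20, d(E,OT)=29, d(K,OT)=51/2, d(OT,W)=24
iteration 2: select OT,W (d=24, Q=-265/2); attach at lengths (43/4, 53/4); label the merged cluster OTW
  updated: d(B,OTW)=11/2, d(E,OTW)=39/2, d(K,OTW)=69/4
iteration 3: select B,E (d=3, Q=-58); attach at lengths (-33/4, 45/4); label the merged cluster BE
  updated: d(BE,K)=15, d(BE,OTW)=11
iteration 4: select BE,K (d=15, Q=-173/4); attach at lengths (35/8, 85/8); label the merged cluster BEK
  updated: d(BEK,OTW)=53/8
iteration 5: select BEK,OTW (d=53/8); attach at lengths (53/16, 53/16); label the merged cluster BEKOTW
final tree: (((B:-33/4,E:45/4):35/8,K:85/8):53/16,((O:63/8,T:17/8):43/4,W:53/4):53/16)
total length: 469/8

O,T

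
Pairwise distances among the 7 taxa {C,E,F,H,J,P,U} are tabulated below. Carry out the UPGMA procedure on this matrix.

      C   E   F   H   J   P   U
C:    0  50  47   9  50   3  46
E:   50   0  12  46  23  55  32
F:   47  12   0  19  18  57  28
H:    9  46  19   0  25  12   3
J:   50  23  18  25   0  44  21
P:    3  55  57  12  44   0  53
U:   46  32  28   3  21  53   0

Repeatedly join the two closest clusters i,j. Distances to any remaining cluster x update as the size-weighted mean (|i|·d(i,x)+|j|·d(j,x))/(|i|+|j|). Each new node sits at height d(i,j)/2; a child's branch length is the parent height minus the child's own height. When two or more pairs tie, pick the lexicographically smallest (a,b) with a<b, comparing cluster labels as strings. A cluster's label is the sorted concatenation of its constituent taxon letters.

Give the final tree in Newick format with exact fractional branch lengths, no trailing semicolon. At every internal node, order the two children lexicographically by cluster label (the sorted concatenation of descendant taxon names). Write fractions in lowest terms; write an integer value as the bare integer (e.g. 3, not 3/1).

((C:3/2,P:3/2):393/20,(((E:6,F:6):17/4,J:41/4):4,(H:3/2,U:3/2):51/4):69/10)

iteration 1: select C,P (d=3); attach at lengths (3/2, 3/2); label the merged cluster CP
  updated: d(CP,E)=105/2, d(CP,F)=52, d(CP,H)=21/2, d(CP,J)=47, d(CP,U)=99/2
iteration 2: select H,U (d=3); attach at lengths (3/2, 3/2); label the merged cluster HU
  updated: d(CP,HU)=30, d(E,HU)=39, d(F,HU)=47/2, d(HU,J)=23
iteration 3: select E,F (d=12); attach at lengths (6, 6); label the merged cluster EF
  updated: d(CP,EF)=209/4, d(EF,HU)=125/4, d(EF,J)=41/2
iteration 4: select EF,J (d=41/2); attach at lengths (17/4, 41/4); label the merged cluster EFJ
  updated: d(CP,EFJ)=101/2, d(EFJ,HU)=57/2
iteration 5: select EFJ,HU (d=57/2); attach at lengths (4, 51/4); label the merged cluster EFHJU
  updated: d(CP,EFHJU)=423/10
iteration 6: select CP,EFHJU (d=423/10); attach at lengths (393/20, 69/10); label the merged cluster CEFHJPU
final tree: ((C:3/2,P:3/2):393/20,(((E:6,F:6):17/4,J:41/4):4,(H:3/2,U:3/2):51/4):69/10)
total length: 379/5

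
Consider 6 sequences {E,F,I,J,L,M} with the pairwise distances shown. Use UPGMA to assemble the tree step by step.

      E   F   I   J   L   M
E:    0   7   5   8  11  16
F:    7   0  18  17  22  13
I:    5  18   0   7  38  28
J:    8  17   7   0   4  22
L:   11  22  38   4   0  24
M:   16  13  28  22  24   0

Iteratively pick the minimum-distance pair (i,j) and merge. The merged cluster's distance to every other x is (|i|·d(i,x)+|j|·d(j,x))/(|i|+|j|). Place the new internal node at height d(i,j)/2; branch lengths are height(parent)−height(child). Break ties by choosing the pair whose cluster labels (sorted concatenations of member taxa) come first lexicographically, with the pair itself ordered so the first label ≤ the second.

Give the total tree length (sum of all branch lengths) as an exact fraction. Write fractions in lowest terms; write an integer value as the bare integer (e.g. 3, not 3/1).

599/15

iteration 1: select J,L (d=4); attach at lengths (2, 2); label the merged cluster JL
  updated: d(E,JL)=19/2, d(F,JL)=39/2, d(I,JL)=45/2, d(JL,M)=23
iteration 2: select E,I (d=5); attach at lengths (5/2, 5/2); label the merged cluster EI
  updated: d(EI,F)=25/2, d(EI,JL)=16, d(EI,M)=22
iteration 3: select EI,F (d=25/2); attach at lengths (15/4, 25/4); label the merged cluster EFI
  updated: d(EFI,JL)=103/6, d(EFI,M)=19
iteration 4: select EFI,JL (d=103/6); attach at lengths (7/3, 79/12); label the merged cluster EFIJL
  updated: d(EFIJL,M)=103/5
iteration 5: select EFIJL,M (d=103/5); attach at lengths (103/60, 103/10); label the merged cluster EFIJLM
final tree: ((((E:5/2,I:5/2):15/4,F:25/4):7/3,(J:2,L:2):79/12):103/60,M:103/10)
total length: 599/15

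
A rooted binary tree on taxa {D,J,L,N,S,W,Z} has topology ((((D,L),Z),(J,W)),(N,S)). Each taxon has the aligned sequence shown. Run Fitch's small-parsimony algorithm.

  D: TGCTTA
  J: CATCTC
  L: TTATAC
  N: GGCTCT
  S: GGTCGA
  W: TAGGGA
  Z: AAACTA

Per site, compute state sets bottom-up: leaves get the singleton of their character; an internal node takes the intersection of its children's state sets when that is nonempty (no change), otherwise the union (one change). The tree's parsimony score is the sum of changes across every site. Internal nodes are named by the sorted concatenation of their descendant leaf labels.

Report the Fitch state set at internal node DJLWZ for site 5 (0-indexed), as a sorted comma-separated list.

A

DL@0: {T} ∩ {T} = {T} (intersection, +0)
DLZ@0: {T} ∪ {A} = {A,T} (union, +1)
JW@0: {C} ∪ {T} = {C,T} (union, +1)
DJLWZ@0: {A,T} ∩ {C,T} = {T} (intersection, +0)
NS@0: {G} ∩ {G} = {G} (intersection, +0)
DJLNSWZ@0: {T} ∪ {G} = {G,T} (union, +1)
DL@1: {G} ∪ {T} = {G,T} (union, +1)
DLZ@1: {G,T} ∪ {A} = {A,G,T} (union, +1)
JW@1: {A} ∩ {A} = {A} (intersection, +0)
DJLWZ@1: {A,G,T} ∩ {A} = {A} (intersection, +0)
NS@1: {G} ∩ {G} = {G} (intersection, +0)
DJLNSWZ@1: {A} ∪ {G} = {A,G} (union, +1)
DL@2: {C} ∪ {A} = {A,C} (union, +1)
DLZ@2: {A,C} ∩ {A} = {A} (intersection, +0)
JW@2: {T} ∪ {G} = {G,T} (union, +1)
DJLWZ@2: {A} ∪ {G,T} = {A,G,T} (union, +1)
NS@2: {C} ∪ {T} = {C,T} (union, +1)
DJLNSWZ@2: {A,G,T} ∩ {C,T} = {T} (intersection, +0)
DL@3: {T} ∩ {T} = {T} (intersection, +0)
DLZ@3: {T} ∪ {C} = {C,T} (union, +1)
JW@3: {C} ∪ {G} = {C,G} (union, +1)
DJLWZ@3: {C,T} ∩ {C,G} = {C} (intersection, +0)
NS@3: {T} ∪ {C} = {C,T} (union, +1)
DJLNSWZ@3: {C} ∩ {C,T} = {C} (intersection, +0)
DL@4: {T} ∪ {A} = {A,T} (union, +1)
DLZ@4: {A,T} ∩ {T} = {T} (intersection, +0)
JW@4: {T} ∪ {G} = {G,T} (union, +1)
DJLWZ@4: {T} ∩ {G,T} = {T} (intersection, +0)
NS@4: {C} ∪ {G} = {C,G} (union, +1)
DJLNSWZ@4: {T} ∪ {C,G} = {C,G,T} (union, +1)
DL@5: {A} ∪ {C} = {A,C} (union, +1)
DLZ@5: {A,C} ∩ {A} = {A} (intersection, +0)
JW@5: {C} ∪ {A} = {A,C} (union, +1)
DJLWZ@5: {A} ∩ {A,C} = {A} (intersection, +0)
NS@5: {T} ∪ {A} = {A,T} (union, +1)
DJLNSWZ@5: {A} ∩ {A,T} = {A} (intersection, +0)
per-site changes: [3, 3, 4, 3, 4, 3]; total = 20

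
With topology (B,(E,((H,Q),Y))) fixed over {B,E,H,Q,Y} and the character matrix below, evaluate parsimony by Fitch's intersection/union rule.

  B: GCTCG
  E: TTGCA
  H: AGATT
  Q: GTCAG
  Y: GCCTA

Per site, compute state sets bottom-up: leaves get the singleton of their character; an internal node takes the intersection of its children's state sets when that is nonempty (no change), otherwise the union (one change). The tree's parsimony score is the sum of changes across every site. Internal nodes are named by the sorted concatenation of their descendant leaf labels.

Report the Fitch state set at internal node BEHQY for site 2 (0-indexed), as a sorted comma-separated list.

site 0, node HQ: H={A} ∪ Q={G} → {A,G} (+1)
site 0, node HQY: HQ={A,G} ∩ Y={G} → {G} (+0)
site 0, node EHQY: E={T} ∪ HQY={G} → {G,T} (+1)
site 0, node BEHQY: B={G} ∩ EHQY={G,T} → {G} (+0)
site 1, node HQ: H={G} ∪ Q={T} → {G,T} (+1)
site 1, node HQY: HQ={G,T} ∪ Y={C} → {C,G,T} (+1)
site 1, node EHQY: E={T} ∩ HQY={C,G,T} → {T} (+0)
site 1, node BEHQY: B={C} ∪ EHQY={T} → {C,T} (+1)
site 2, node HQ: H={A} ∪ Q={C} → {A,C} (+1)
site 2, node HQY: HQ={A,C} ∩ Y={C} → {C} (+0)
site 2, node EHQY: E={G} ∪ HQY={C} → {C,G} (+1)
site 2, node BEHQY: B={T} ∪ EHQY={C,G} → {C,G,T} (+1)
site 3, node HQ: H={T} ∪ Q={A} → {A,T} (+1)
site 3, node HQY: HQ={A,T} ∩ Y={T} → {T} (+0)
site 3, node EHQY: E={C} ∪ HQY={T} → {C,T} (+1)
site 3, node BEHQY: B={C} ∩ EHQY={C,T} → {C} (+0)
site 4, node HQ: H={T} ∪ Q={G} → {G,T} (+1)
site 4, node HQY: HQ={G,T} ∪ Y={A} → {A,G,T} (+1)
site 4, node EHQY: E={A} ∩ HQY={A,G,T} → {A} (+0)
site 4, node BEHQY: B={G} ∪ EHQY={A} → {A,G} (+1)
per-site changes: [2, 3, 3, 2, 3]; total = 13

C,G,T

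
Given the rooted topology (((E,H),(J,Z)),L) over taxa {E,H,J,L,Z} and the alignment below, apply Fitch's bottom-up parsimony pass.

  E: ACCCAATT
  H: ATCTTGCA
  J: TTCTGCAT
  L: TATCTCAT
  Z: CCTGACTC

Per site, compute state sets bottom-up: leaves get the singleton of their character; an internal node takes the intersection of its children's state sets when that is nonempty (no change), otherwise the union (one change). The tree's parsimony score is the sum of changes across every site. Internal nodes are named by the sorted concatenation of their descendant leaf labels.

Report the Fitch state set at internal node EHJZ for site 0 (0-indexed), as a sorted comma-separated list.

A,C,T

site 0, node EH: E={A} ∩ H={A} → {A} (+0)
site 0, node JZ: J={T} ∪ Z={C} → {C,T} (+1)
site 0, node EHJZ: EH={A} ∪ JZ={C,T} → {A,C,T} (+1)
site 0, node EHJLZ: EHJZ={A,C,T} ∩ L={T} → {T} (+0)
site 1, node EH: E={C} ∪ H={T} → {C,T} (+1)
site 1, node JZ: J={T} ∪ Z={C} → {C,T} (+1)
site 1, node EHJZ: EH={C,T} ∩ JZ={C,T} → {C,T} (+0)
site 1, node EHJLZ: EHJZ={C,T} ∪ L={A} → {A,C,T} (+1)
site 2, node EH: E={C} ∩ H={C} → {C} (+0)
site 2, node JZ: J={C} ∪ Z={T} → {C,T} (+1)
site 2, node EHJZ: EH={C} ∩ JZ={C,T} → {C} (+0)
site 2, node EHJLZ: EHJZ={C} ∪ L={T} → {C,T} (+1)
site 3, node EH: E={C} ∪ H={T} → {C,T} (+1)
site 3, node JZ: J={T} ∪ Z={G} → {G,T} (+1)
site 3, node EHJZ: EH={C,T} ∩ JZ={G,T} → {T} (+0)
site 3, node EHJLZ: EHJZ={T} ∪ L={C} → {C,T} (+1)
site 4, node EH: E={A} ∪ H={T} → {A,T} (+1)
site 4, node JZ: J={G} ∪ Z={A} → {A,G} (+1)
site 4, node EHJZ: EH={A,T} ∩ JZ={A,G} → {A} (+0)
site 4, node EHJLZ: EHJZ={A} ∪ L={T} → {A,T} (+1)
site 5, node EH: E={A} ∪ H={G} → {A,G} (+1)
site 5, node JZ: J={C} ∩ Z={C} → {C} (+0)
site 5, node EHJZ: EH={A,G} ∪ JZ={C} → {A,C,G} (+1)
site 5, node EHJLZ: EHJZ={A,C,G} ∩ L={C} → {C} (+0)
site 6, node EH: E={T} ∪ H={C} → {C,T} (+1)
site 6, node JZ: J={A} ∪ Z={T} → {A,T} (+1)
site 6, node EHJZ: EH={C,T} ∩ JZ={A,T} → {T} (+0)
site 6, node EHJLZ: EHJZ={T} ∪ L={A} → {A,T} (+1)
site 7, node EH: E={T} ∪ H={A} → {A,T} (+1)
site 7, node JZ: J={T} ∪ Z={C} → {C,T} (+1)
site 7, node EHJZ: EH={A,T} ∩ JZ={C,T} → {T} (+0)
site 7, node EHJLZ: EHJZ={T} ∩ L={T} → {T} (+0)
per-site changes: [2, 3, 2, 3, 3, 2, 3, 2]; total = 20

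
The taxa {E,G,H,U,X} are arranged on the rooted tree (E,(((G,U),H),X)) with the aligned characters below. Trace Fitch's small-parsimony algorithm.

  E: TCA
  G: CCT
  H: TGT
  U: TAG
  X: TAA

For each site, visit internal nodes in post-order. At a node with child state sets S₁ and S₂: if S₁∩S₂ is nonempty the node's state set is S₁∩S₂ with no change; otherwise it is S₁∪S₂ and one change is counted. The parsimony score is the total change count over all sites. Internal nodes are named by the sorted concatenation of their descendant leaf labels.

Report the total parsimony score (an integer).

6

[col 0] GU: children G:{C}, U:{T} ∪→ {C,T}; cost 1
[col 0] GHU: children GU:{C,T}, H:{T} ∩→ {T}; cost 0
[col 0] GHUX: children GHU:{T}, X:{T} ∩→ {T}; cost 0
[col 0] EGHUX: children E:{T}, GHUX:{T} ∩→ {T}; cost 0
[col 1] GU: children G:{C}, U:{A} ∪→ {A,C}; cost 1
[col 1] GHU: children GU:{A,C}, H:{G} ∪→ {A,C,G}; cost 1
[col 1] GHUX: children GHU:{A,C,G}, X:{A} ∩→ {A}; cost 0
[col 1] EGHUX: children E:{C}, GHUX:{A} ∪→ {A,C}; cost 1
[col 2] GU: children G:{T}, U:{G} ∪→ {G,T}; cost 1
[col 2] GHU: children GU:{G,T}, H:{T} ∩→ {T}; cost 0
[col 2] GHUX: children GHU:{T}, X:{A} ∪→ {A,T}; cost 1
[col 2] EGHUX: children E:{A}, GHUX:{A,T} ∩→ {A}; cost 0
per-site changes: [1, 3, 2]; total = 6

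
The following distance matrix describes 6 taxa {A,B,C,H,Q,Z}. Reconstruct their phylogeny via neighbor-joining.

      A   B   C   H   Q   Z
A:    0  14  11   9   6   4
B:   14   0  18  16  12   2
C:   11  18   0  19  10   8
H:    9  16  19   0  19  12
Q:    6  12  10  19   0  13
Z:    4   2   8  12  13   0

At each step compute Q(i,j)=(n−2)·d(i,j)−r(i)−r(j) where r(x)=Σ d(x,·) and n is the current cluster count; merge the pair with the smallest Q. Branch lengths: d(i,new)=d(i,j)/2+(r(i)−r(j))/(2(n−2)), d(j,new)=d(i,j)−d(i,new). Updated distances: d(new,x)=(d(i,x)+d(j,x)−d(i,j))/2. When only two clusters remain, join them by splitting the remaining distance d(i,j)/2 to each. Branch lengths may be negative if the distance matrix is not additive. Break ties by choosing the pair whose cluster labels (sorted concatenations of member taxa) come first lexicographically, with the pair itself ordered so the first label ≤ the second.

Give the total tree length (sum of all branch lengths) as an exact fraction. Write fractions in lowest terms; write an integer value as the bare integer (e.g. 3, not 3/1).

59/2

1. join B+Z (d=2, Q=-93) ⇒ BZ; edges |B|=31/8, |Z|=-15/8
  updated: d(A,BZ)=8, d(BZ,C)=12, d(BZ,H)=13, d(BZ,Q)=23/2
2. join C+Q (d=10, Q=-137/2) ⇒ CQ; edges |C|=71/12, |Q|=49/12
  updated: d(A,CQ)=7/2, d(BZ,CQ)=27/4, d(CQ,H)=14
3. join A+H (d=9, Q=-77/2) ⇒ AH; edges |A|=5/8, |H|=67/8
  updated: d(AH,BZ)=6, d(AH,CQ)=17/4
4. join AH+BZ (d=6, Q=-17) ⇒ ABHZ; edges |AH|=7/4, |BZ|=17/4
  updated: d(ABHZ,CQ)=5/2
5. join ABHZ+CQ (d=5/2) ⇒ ABCHQZ; edges |ABHZ|=5/4, |CQ|=5/4
final tree: (((A:5/8,H:67/8):7/4,(B:31/8,Z:-15/8):17/4):5/4,(C:71/12,Q:49/12):5/4)
total length: 59/2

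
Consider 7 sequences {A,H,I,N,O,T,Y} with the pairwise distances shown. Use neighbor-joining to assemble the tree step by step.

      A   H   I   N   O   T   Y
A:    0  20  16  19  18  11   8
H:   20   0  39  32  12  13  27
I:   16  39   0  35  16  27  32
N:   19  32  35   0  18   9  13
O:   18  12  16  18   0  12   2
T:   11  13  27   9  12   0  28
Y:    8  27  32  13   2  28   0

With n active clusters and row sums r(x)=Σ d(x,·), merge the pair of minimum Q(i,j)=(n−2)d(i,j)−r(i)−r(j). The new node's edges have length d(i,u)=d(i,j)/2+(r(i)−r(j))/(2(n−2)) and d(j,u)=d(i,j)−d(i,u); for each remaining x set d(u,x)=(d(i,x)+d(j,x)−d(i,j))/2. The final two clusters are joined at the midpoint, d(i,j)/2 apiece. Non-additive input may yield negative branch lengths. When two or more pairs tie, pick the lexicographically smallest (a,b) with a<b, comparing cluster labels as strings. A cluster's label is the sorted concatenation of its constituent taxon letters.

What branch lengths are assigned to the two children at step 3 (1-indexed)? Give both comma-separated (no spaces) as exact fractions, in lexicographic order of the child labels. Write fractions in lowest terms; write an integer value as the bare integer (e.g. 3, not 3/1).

-35/12,59/12

iteration 1: select N,T (d=9, Q=-181); attach at lengths (71/10, 19/10); label the merged cluster NT
  updated: d(A,NT)=21/2, d(H,NT)=18, d(I,NT)=53/2, d(NT,O)=21/2, d(NT,Y)=16
iteration 2: select A,I (d=16, Q=-138); attach at lengths (7/8, 121/8); label the merged cluster AI
  updated: d(AI,H)=43/2, d(AI,NT)=21/2, d(AI,O)=9, d(AI,Y)=12
iteration 3: select O,Y (d=2, Q=-169/2); attach at lengths (-35/12, 59/12); label the merged cluster OY
  updated: d(AI,OY)=19/2, d(H,OY)=37/2, d(NT,OY)=49/4
iteration 4: select AI,OY (d=19/2, Q=-251/4); attach at lengths (81/16, 71/16); label the merged cluster AIOY
  updated: d(AIOY,H)=61/4, d(AIOY,NT)=53/8
iteration 5: select AIOY,H (d=61/4, Q=-319/8); attach at lengths (31/16, 213/16); label the merged cluster AHIOY
  updated: d(AHIOY,NT)=75/16
iteration 6: select AHIOY,NT (d=75/16); attach at lengths (75/32, 75/32); label the merged cluster AHINOTY
final tree: ((((A:7/8,I:121/8):81/16,(O:-35/12,Y:59/12):71/16):31/16,H:213/16):75/32,(N:71/10,T:19/10):75/32)
total length: 903/16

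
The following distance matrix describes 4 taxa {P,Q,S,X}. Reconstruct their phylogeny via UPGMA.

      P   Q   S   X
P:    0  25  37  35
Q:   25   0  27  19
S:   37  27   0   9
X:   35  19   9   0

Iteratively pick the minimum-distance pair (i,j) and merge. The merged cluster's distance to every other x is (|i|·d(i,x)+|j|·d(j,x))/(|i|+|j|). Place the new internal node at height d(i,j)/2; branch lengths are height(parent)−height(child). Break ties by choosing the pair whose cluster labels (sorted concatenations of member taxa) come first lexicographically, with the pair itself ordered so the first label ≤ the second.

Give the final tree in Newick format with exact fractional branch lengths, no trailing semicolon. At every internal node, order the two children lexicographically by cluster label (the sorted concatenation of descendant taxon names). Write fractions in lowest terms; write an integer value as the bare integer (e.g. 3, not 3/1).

(P:97/6,(Q:23/2,(S:9/2,X:9/2):7):14/3)

step 1: merge (S,X) at d=9; branch lengths S→9/2, X→9/2; new cluster SX
  updated: d(P,SX)=36, d(Q,SX)=23
step 2: merge (Q,SX) at d=23; branch lengths Q→23/2, SX→7; new cluster QSX
  updated: d(P,QSX)=97/3
step 3: merge (P,QSX) at d=97/3; branch lengths P→97/6, QSX→14/3; new cluster PQSX
final tree: (P:97/6,(Q:23/2,(S:9/2,X:9/2):7):14/3)
total length: 145/3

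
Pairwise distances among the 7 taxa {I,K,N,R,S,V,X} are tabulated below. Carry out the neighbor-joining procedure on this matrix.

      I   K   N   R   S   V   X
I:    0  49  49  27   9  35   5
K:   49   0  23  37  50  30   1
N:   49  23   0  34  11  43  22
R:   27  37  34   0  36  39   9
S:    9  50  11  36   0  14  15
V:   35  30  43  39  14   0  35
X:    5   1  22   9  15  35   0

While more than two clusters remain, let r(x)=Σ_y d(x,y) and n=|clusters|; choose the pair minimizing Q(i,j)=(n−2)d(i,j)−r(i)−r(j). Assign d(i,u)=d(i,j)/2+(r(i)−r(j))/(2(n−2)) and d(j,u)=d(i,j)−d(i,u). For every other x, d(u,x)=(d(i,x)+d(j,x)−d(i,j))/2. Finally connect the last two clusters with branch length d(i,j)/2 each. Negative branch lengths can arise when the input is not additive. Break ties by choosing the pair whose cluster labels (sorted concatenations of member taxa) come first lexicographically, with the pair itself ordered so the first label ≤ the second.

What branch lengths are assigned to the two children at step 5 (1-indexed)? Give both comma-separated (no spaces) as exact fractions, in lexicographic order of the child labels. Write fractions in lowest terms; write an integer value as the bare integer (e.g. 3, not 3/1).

11/4,37/4

step 1: merge (K,X) at d=1, Q=-272; branch lengths K→54/5, X→-49/5; new cluster KX
  updated: d(I,KX)=53/2, d(KX,N)=22, d(KX,R)=45/2, d(KX,S)=32, d(KX,V)=32
step 2: merge (N,S) at d=11, Q=-217; branch lengths N→101/8, S→-13/8; new cluster NS
  updated: d(I,NS)=47/2, d(KX,NS)=43/2, d(NS,R)=59/2, d(NS,V)=23
step 3: merge (NS,V) at d=23, Q=-315/2; branch lengths NS→25/4, V→67/4; new cluster NSV
  updated: d(I,NSV)=71/4, d(KX,NSV)=61/4, d(NSV,R)=91/4
step 4: merge (I,NSV) at d=71/4, Q=-183/2; branch lengths I→51/4, NSV→5; new cluster INSV
  updated: d(INSV,KX)=12, d(INSV,R)=16
step 5: merge (INSV,KX) at d=12, Q=-101/2; branch lengths INSV→11/4, KX→37/4; new cluster IKNSVX
  updated: d(IKNSVX,R)=53/4
step 6: merge (IKNSVX,R) at d=53/4; branch lengths IKNSVX→53/8, R→53/8; new cluster IKNRSVX
final tree: (((I:51/4,((N:101/8,S:-13/8):25/4,V:67/4):5):11/4,(K:54/5,X:-49/5):37/4):53/8,R:53/8)
total length: 78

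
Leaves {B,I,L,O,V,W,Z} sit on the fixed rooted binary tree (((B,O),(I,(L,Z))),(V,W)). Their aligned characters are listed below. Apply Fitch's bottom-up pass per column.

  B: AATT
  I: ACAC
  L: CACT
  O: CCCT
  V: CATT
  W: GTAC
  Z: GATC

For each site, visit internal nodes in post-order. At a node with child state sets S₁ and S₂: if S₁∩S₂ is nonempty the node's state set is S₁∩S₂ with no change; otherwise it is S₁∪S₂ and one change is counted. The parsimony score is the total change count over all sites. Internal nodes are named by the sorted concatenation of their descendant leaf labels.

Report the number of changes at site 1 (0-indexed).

3

BO@0: {A} ∪ {C} = {A,C} (union, +1)
LZ@0: {C} ∪ {G} = {C,G} (union, +1)
ILZ@0: {A} ∪ {C,G} = {A,C,G} (union, +1)
BILOZ@0: {A,C} ∩ {A,C,G} = {A,C} (intersection, +0)
VW@0: {C} ∪ {G} = {C,G} (union, +1)
BILOVWZ@0: {A,C} ∩ {C,G} = {C} (intersection, +0)
BO@1: {A} ∪ {C} = {A,C} (union, +1)
LZ@1: {A} ∩ {A} = {A} (intersection, +0)
ILZ@1: {C} ∪ {A} = {A,C} (union, +1)
BILOZ@1: {A,C} ∩ {A,C} = {A,C} (intersection, +0)
VW@1: {A} ∪ {T} = {A,T} (union, +1)
BILOVWZ@1: {A,C} ∩ {A,T} = {A} (intersection, +0)
BO@2: {T} ∪ {C} = {C,T} (union, +1)
LZ@2: {C} ∪ {T} = {C,T} (union, +1)
ILZ@2: {A} ∪ {C,T} = {A,C,T} (union, +1)
BILOZ@2: {C,T} ∩ {A,C,T} = {C,T} (intersection, +0)
VW@2: {T} ∪ {A} = {A,T} (union, +1)
BILOVWZ@2: {C,T} ∩ {A,T} = {T} (intersection, +0)
BO@3: {T} ∩ {T} = {T} (intersection, +0)
LZ@3: {T} ∪ {C} = {C,T} (union, +1)
ILZ@3: {C} ∩ {C,T} = {C} (intersection, +0)
BILOZ@3: {T} ∪ {C} = {C,T} (union, +1)
VW@3: {T} ∪ {C} = {C,T} (union, +1)
BILOVWZ@3: {C,T} ∩ {C,T} = {C,T} (intersection, +0)
per-site changes: [4, 3, 4, 3]; total = 14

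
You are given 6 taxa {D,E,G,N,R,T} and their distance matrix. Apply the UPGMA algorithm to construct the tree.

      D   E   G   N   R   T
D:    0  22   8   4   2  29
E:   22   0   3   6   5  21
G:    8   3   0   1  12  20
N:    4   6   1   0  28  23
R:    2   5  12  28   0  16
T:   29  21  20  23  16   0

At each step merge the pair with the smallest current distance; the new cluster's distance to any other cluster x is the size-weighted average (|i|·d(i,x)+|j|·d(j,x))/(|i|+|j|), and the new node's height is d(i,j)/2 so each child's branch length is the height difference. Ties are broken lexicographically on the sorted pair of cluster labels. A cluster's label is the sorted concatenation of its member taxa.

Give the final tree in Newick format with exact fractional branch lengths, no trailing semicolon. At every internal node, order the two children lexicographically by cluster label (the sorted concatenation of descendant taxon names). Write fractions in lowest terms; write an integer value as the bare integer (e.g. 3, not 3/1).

(((D:1,R:1):67/12,(E:9/4,(G:1/2,N:1/2):7/4):13/3):259/60,T:109/10)

step 1: merge (G,N) at d=1; branch lengths G→1/2, N→1/2; new cluster GN
  updated: d(D,GN)=6, d(E,GN)=9/2, d(GN,R)=20, d(GN,T)=43/2
step 2: merge (D,R) at d=2; branch lengths D→1, R→1; new cluster DR
  updated: d(DR,E)=27/2, d(DR,GN)=13, d(DR,T)=45/2
step 3: merge (E,GN) at d=9/2; branch lengths E→9/4, GN→7/4; new cluster EGN
  updated: d(DR,EGN)=79/6, d(EGN,T)=64/3
step 4: merge (DR,EGN) at d=79/6; branch lengths DR→67/12, EGN→13/3; new cluster DEGNR
  updated: d(DEGNR,T)=109/5
step 5: merge (DEGNR,T) at d=109/5; branch lengths DEGNR→259/60, T→109/10; new cluster DEGNRT
final tree: (((D:1,R:1):67/12,(E:9/4,(G:1/2,N:1/2):7/4):13/3):259/60,T:109/10)
total length: 482/15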